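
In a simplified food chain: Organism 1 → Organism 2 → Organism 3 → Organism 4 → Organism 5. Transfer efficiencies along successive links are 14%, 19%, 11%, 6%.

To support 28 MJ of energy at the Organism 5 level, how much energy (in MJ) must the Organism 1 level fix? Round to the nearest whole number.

159490 MJ

Cumulative transfer efficiency: 0.14 × 0.19 × 0.11 × 0.06 = 0.00017556
Organism 1 energy = 28 / 0.00017556 = 159490 MJ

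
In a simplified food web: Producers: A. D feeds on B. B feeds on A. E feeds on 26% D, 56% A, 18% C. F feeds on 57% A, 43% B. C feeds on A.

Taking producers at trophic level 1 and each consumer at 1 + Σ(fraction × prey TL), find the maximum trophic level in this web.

3

B: 1 + 1 = 2
C: 1 + 1 = 2
D: 1 + 2 = 3
E: 1 + (0.26×3 + 0.56×1 + 0.18×2) = 2.7
F: 1 + (0.57×1 + 0.43×2) = 2.43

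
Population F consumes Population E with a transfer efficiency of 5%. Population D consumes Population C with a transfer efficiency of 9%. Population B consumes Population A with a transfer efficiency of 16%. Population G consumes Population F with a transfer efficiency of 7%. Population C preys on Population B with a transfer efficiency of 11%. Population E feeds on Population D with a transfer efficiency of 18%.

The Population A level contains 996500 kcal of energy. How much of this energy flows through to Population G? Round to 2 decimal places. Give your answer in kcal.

Population B: 996500 × 0.16 = 159440 kcal
Population C: 159440 × 0.11 = 17538.4 kcal
Population D: 17538.4 × 0.09 = 1578.456 kcal
Population E: 1578.456 × 0.18 = 284.12208 kcal
Population F: 284.12208 × 0.05 = 14.206104 kcal
Population G: 14.206104 × 0.07 = 0.99442728 kcal

0.99 kcal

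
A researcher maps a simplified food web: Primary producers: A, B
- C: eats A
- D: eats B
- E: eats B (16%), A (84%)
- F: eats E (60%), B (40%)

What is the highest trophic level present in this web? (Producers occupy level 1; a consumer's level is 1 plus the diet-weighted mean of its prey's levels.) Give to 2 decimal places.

C: 1 + 1 = 2
D: 1 + 1 = 2
E: 1 + (0.16×1 + 0.84×1) = 2
F: 1 + (0.6×2 + 0.4×1) = 2.6

2.60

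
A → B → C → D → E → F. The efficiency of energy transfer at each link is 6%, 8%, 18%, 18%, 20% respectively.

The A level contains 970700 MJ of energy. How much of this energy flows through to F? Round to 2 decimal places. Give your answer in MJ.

B: 970700 × 0.06 = 58242 MJ
C: 58242 × 0.08 = 4659.36 MJ
D: 4659.36 × 0.18 = 838.6848 MJ
E: 838.6848 × 0.18 = 150.963264 MJ
F: 150.963264 × 0.2 = 30.1926528 MJ

30.19 MJ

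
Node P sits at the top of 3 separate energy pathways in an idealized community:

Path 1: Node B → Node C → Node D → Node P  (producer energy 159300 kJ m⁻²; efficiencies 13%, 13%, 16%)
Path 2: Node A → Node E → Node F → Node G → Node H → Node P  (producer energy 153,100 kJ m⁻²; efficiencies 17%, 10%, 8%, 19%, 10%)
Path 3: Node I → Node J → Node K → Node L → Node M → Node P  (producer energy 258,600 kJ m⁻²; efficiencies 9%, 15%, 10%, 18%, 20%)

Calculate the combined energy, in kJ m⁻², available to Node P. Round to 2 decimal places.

447.27 kJ m⁻²

Path 1: 159300 × 0.13 × 0.13 × 0.16 = 430.7472 kJ m⁻²
Path 2: 153100 × 0.17 × 0.1 × 0.08 × 0.19 × 0.1 = 3.956104 kJ m⁻²
Path 3: 258600 × 0.09 × 0.15 × 0.1 × 0.18 × 0.2 = 12.56796 kJ m⁻²
Total at Node P: 430.7472 + 3.956104 + 12.56796 = 447.271264 kJ m⁻²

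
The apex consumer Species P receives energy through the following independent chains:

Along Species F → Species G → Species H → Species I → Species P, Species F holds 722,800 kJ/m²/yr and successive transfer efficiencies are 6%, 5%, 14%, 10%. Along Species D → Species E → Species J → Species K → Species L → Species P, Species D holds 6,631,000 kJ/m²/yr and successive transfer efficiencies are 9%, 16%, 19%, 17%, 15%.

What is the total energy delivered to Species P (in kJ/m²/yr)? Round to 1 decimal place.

493.0 kJ/m²/yr

Via Species F: 722800 × 0.06 × 0.05 × 0.14 × 0.1 = 30.3576 kJ/m²/yr
Via Species D: 6631000 × 0.09 × 0.16 × 0.19 × 0.17 × 0.15 = 462.631608 kJ/m²/yr
Total at Species P: 30.3576 + 462.631608 = 492.989208 kJ/m²/yr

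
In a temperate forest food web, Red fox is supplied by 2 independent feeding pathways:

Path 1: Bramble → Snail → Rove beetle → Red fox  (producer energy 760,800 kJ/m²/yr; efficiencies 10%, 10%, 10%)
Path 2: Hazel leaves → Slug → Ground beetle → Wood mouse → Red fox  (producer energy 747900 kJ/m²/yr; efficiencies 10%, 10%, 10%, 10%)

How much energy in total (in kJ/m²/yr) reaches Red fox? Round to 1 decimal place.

835.6 kJ/m²/yr

Path 1: 760800 × 0.1 × 0.1 × 0.1 = 760.8 kJ/m²/yr
Path 2: 747900 × 0.1 × 0.1 × 0.1 × 0.1 = 74.79 kJ/m²/yr
Total at Red fox: 760.8 + 74.79 = 835.59 kJ/m²/yr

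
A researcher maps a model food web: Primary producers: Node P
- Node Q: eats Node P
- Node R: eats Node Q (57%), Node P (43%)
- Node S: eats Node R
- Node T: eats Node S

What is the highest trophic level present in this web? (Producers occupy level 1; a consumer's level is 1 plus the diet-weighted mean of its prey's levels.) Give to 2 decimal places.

4.57

Node Q: 1 + 1 = 2
Node R: 1 + (0.57×2 + 0.43×1) = 2.57
Node S: 1 + 2.57 = 3.57
Node T: 1 + 3.57 = 4.57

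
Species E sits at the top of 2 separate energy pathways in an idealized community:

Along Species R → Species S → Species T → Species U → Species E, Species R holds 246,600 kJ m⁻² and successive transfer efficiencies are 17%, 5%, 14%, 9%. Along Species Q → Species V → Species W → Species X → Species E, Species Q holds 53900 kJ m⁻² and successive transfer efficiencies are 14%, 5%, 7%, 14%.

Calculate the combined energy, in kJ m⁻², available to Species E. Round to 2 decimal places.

30.11 kJ m⁻²

Via Species R: 246600 × 0.17 × 0.05 × 0.14 × 0.09 = 26.41086 kJ m⁻²
Via Species Q: 53900 × 0.14 × 0.05 × 0.07 × 0.14 = 3.69754 kJ m⁻²
Total at Species E: 26.41086 + 3.69754 = 30.1084 kJ m⁻²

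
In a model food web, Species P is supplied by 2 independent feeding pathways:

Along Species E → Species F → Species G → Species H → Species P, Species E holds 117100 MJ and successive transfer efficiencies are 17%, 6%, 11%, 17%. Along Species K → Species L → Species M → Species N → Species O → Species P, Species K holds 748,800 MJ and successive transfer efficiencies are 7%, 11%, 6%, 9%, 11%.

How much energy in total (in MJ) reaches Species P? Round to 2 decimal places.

Via Species E: 117100 × 0.17 × 0.06 × 0.11 × 0.17 = 22.335654 MJ
Via Species K: 748800 × 0.07 × 0.11 × 0.06 × 0.09 × 0.11 = 3.42486144 MJ
Total at Species P: 22.335654 + 3.42486144 = 25.76051544 MJ

25.76 MJ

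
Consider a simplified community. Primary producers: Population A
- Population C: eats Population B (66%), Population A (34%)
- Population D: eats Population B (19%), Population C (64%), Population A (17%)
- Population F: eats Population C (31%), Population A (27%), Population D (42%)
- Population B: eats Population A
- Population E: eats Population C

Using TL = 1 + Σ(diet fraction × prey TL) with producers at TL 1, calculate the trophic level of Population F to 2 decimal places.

Population B: 1 + 1 = 2
Population C: 1 + (0.66×2 + 0.34×1) = 2.66
Population D: 1 + (0.19×2 + 0.64×2.66 + 0.17×1) = 3.2524
Population E: 1 + 2.66 = 3.66
Population F: 1 + (0.31×2.66 + 0.27×1 + 0.42×3.2524) = 3.460608

3.46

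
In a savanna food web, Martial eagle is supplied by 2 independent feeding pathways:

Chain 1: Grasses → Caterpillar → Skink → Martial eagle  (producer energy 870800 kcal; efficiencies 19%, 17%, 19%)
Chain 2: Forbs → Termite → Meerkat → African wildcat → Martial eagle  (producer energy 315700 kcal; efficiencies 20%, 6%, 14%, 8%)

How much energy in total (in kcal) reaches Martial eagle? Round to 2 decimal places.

Chain 1: 870800 × 0.19 × 0.17 × 0.19 = 5344.0996 kcal
Chain 2: 315700 × 0.2 × 0.06 × 0.14 × 0.08 = 42.43008 kcal
Total at Martial eagle: 5344.0996 + 42.43008 = 5386.52968 kcal

5386.53 kcal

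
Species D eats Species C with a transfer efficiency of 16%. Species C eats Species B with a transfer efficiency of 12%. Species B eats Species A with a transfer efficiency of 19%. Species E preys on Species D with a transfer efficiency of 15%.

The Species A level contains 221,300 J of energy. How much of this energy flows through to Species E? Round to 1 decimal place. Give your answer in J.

Species B: 221300 × 0.19 = 42047 J
Species C: 42047 × 0.12 = 5045.64 J
Species D: 5045.64 × 0.16 = 807.3024 J
Species E: 807.3024 × 0.15 = 121.09536 J

121.1 J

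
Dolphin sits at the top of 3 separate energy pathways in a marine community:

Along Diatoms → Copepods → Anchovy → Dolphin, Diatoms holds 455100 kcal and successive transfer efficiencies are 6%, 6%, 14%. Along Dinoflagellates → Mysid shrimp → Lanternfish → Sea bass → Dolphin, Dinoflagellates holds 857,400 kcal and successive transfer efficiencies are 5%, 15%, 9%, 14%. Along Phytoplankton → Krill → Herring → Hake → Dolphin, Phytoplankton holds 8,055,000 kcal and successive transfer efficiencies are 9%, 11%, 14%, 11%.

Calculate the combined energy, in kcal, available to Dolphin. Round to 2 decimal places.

1538.46 kcal

Via Diatoms: 455100 × 0.06 × 0.06 × 0.14 = 229.3704 kcal
Via Dinoflagellates: 857400 × 0.05 × 0.15 × 0.09 × 0.14 = 81.0243 kcal
Via Phytoplankton: 8055000 × 0.09 × 0.11 × 0.14 × 0.11 = 1228.0653 kcal
Total at Dolphin: 229.3704 + 81.0243 + 1228.0653 = 1538.46 kcal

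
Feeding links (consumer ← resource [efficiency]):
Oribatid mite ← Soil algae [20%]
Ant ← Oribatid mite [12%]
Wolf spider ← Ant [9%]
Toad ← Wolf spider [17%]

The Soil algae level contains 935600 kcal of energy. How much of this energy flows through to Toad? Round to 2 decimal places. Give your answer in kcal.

343.55 kcal

Oribatid mite: 935600 × 0.2 = 187120 kcal
Ant: 187120 × 0.12 = 22454.4 kcal
Wolf spider: 22454.4 × 0.09 = 2020.896 kcal
Toad: 2020.896 × 0.17 = 343.55232 kcal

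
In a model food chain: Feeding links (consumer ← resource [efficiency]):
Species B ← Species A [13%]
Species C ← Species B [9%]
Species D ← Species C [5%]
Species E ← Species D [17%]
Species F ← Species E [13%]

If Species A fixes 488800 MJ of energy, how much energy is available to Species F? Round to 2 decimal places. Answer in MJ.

6.32 MJ

Species B: 488800 × 0.13 = 63544 MJ
Species C: 63544 × 0.09 = 5718.96 MJ
Species D: 5718.96 × 0.05 = 285.948 MJ
Species E: 285.948 × 0.17 = 48.61116 MJ
Species F: 48.61116 × 0.13 = 6.3194508 MJ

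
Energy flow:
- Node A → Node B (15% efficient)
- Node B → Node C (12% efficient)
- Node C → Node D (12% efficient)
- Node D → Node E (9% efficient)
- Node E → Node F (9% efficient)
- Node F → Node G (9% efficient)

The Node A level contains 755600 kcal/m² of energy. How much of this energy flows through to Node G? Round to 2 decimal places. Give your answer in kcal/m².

Node B: 755600 × 0.15 = 113340 kcal/m²
Node C: 113340 × 0.12 = 13600.8 kcal/m²
Node D: 13600.8 × 0.12 = 1632.096 kcal/m²
Node E: 1632.096 × 0.09 = 146.88864 kcal/m²
Node F: 146.88864 × 0.09 = 13.2199776 kcal/m²
Node G: 13.2199776 × 0.09 = 1.189797984 kcal/m²

1.19 kcal/m²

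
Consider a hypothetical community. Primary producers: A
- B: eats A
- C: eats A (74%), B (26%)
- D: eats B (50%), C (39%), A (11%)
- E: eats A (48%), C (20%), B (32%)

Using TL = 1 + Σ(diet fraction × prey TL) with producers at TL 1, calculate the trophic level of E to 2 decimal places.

2.57

B: 1 + 1 = 2
C: 1 + (0.74×1 + 0.26×2) = 2.26
D: 1 + (0.5×2 + 0.39×2.26 + 0.11×1) = 2.9914
E: 1 + (0.48×1 + 0.2×2.26 + 0.32×2) = 2.572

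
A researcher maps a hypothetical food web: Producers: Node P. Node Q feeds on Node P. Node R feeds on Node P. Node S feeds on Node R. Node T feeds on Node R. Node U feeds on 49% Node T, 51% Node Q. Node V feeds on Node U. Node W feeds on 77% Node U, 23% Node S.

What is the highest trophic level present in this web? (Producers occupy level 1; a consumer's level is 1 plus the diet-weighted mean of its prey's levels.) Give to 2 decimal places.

Node Q: 1 + 1 = 2
Node R: 1 + 1 = 2
Node S: 1 + 2 = 3
Node T: 1 + 2 = 3
Node U: 1 + (0.49×3 + 0.51×2) = 3.49
Node V: 1 + 3.49 = 4.49
Node W: 1 + (0.77×3.49 + 0.23×3) = 4.3773

4.49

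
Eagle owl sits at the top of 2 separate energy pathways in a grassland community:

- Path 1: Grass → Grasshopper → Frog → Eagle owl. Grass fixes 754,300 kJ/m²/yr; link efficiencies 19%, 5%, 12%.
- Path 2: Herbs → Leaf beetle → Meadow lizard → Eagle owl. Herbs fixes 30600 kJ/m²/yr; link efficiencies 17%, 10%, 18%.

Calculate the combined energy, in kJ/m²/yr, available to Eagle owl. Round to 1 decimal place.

953.5 kJ/m²/yr

Path 1: 754300 × 0.19 × 0.05 × 0.12 = 859.902 kJ/m²/yr
Path 2: 30600 × 0.17 × 0.1 × 0.18 = 93.636 kJ/m²/yr
Total at Eagle owl: 859.902 + 93.636 = 953.538 kJ/m²/yr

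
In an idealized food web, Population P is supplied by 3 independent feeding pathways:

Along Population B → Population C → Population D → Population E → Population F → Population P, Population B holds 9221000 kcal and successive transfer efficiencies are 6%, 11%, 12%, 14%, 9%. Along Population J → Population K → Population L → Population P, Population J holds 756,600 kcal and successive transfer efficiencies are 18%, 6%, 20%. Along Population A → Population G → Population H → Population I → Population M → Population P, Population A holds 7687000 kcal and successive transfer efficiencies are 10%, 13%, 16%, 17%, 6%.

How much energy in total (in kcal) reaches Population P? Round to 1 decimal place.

1889.4 kcal

Via Population B: 9221000 × 0.06 × 0.11 × 0.12 × 0.14 × 0.09 = 92.0182032 kcal
Via Population J: 756600 × 0.18 × 0.06 × 0.2 = 1634.256 kcal
Via Population A: 7687000 × 0.1 × 0.13 × 0.16 × 0.17 × 0.06 = 163.087392 kcal
Total at Population P: 92.0182032 + 1634.256 + 163.087392 = 1889.3615952 kcal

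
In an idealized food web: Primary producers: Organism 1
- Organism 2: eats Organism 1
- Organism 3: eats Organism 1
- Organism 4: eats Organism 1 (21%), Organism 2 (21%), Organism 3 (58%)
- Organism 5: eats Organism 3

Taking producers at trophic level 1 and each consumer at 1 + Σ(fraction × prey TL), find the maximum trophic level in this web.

3

Organism 2: 1 + 1 = 2
Organism 3: 1 + 1 = 2
Organism 4: 1 + (0.21×1 + 0.21×2 + 0.58×2) = 2.79
Organism 5: 1 + 2 = 3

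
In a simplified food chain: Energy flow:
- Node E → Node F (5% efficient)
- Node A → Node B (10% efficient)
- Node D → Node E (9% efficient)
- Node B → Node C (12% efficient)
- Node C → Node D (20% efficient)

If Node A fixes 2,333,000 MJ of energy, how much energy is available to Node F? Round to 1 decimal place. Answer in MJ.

25.2 MJ

Node B: 2333000 × 0.1 = 233300 MJ
Node C: 233300 × 0.12 = 27996 MJ
Node D: 27996 × 0.2 = 5599.2 MJ
Node E: 5599.2 × 0.09 = 503.928 MJ
Node F: 503.928 × 0.05 = 25.1964 MJ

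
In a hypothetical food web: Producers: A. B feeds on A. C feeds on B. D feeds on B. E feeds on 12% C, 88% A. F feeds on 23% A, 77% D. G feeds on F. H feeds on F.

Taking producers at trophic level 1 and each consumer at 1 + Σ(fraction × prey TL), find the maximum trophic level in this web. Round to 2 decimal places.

4.54

B: 1 + 1 = 2
C: 1 + 2 = 3
D: 1 + 2 = 3
E: 1 + (0.12×3 + 0.88×1) = 2.24
F: 1 + (0.23×1 + 0.77×3) = 3.54
G: 1 + 3.54 = 4.54
H: 1 + 3.54 = 4.54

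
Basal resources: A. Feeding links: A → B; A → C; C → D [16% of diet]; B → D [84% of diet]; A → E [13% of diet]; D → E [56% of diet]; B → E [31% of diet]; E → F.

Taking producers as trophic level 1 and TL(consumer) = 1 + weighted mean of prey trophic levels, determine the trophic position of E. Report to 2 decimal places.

3.43

B: 1 + 1 = 2
C: 1 + 1 = 2
D: 1 + (0.16×2 + 0.84×2) = 3
E: 1 + (0.13×1 + 0.56×3 + 0.31×2) = 3.43
F: 1 + 3.43 = 4.43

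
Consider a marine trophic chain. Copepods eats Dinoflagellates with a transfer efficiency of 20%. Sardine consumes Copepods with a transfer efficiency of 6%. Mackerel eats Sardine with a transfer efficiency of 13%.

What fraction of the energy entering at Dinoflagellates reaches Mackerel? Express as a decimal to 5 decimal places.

Product of link efficiencies: 0.2 × 0.06 × 0.13 = 0.00156

0.00156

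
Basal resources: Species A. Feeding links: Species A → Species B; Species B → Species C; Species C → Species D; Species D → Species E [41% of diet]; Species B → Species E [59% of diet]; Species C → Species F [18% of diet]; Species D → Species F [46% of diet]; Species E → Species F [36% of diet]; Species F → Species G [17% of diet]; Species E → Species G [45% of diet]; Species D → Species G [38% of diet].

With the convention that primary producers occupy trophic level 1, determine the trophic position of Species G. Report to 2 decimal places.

Species B: 1 + 1 = 2
Species C: 1 + 2 = 3
Species D: 1 + 3 = 4
Species E: 1 + (0.41×4 + 0.59×2) = 3.82
Species F: 1 + (0.18×3 + 0.46×4 + 0.36×3.82) = 4.7552
Species G: 1 + (0.17×4.7552 + 0.45×3.82 + 0.38×4) = 5.047384

5.05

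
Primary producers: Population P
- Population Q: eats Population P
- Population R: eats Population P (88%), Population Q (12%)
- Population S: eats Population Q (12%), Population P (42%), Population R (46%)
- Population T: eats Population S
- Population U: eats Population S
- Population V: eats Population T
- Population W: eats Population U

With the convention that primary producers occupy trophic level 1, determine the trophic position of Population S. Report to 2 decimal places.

2.64

Population Q: 1 + 1 = 2
Population R: 1 + (0.88×1 + 0.12×2) = 2.12
Population S: 1 + (0.12×2 + 0.42×1 + 0.46×2.12) = 2.6352
Population T: 1 + 2.6352 = 3.6352
Population U: 1 + 2.6352 = 3.6352
Population V: 1 + 3.6352 = 4.6352
Population W: 1 + 3.6352 = 4.6352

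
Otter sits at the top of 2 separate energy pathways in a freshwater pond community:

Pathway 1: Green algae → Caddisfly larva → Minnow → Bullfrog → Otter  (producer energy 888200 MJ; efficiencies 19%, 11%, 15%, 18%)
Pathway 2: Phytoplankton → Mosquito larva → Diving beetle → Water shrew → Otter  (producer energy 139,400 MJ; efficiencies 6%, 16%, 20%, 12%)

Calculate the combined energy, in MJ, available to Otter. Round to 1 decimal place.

Pathway 1: 888200 × 0.19 × 0.11 × 0.15 × 0.18 = 501.21126 MJ
Pathway 2: 139400 × 0.06 × 0.16 × 0.2 × 0.12 = 32.11776 MJ
Total at Otter: 501.21126 + 32.11776 = 533.32902 MJ

533.3 MJ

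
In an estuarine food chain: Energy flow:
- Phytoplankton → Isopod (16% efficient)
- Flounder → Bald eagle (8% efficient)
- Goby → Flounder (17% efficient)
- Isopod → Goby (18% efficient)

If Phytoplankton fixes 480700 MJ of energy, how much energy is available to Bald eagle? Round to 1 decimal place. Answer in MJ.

Isopod: 480700 × 0.16 = 76912 MJ
Goby: 76912 × 0.18 = 13844.16 MJ
Flounder: 13844.16 × 0.17 = 2353.5072 MJ
Bald eagle: 2353.5072 × 0.08 = 188.280576 MJ

188.3 MJ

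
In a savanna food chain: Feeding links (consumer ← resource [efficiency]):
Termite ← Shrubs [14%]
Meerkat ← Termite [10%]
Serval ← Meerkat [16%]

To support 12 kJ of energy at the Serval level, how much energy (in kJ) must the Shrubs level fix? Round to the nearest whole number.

Cumulative transfer efficiency: 0.14 × 0.1 × 0.16 = 0.00224
Shrubs energy = 12 / 0.00224 = 5357 kJ

5357 kJ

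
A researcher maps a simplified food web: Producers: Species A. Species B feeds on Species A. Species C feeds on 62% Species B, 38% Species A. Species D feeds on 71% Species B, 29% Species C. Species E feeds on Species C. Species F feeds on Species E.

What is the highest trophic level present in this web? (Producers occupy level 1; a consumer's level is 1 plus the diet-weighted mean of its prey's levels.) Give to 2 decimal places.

Species B: 1 + 1 = 2
Species C: 1 + (0.62×2 + 0.38×1) = 2.62
Species D: 1 + (0.71×2 + 0.29×2.62) = 3.1798
Species E: 1 + 2.62 = 3.62
Species F: 1 + 3.62 = 4.62

4.62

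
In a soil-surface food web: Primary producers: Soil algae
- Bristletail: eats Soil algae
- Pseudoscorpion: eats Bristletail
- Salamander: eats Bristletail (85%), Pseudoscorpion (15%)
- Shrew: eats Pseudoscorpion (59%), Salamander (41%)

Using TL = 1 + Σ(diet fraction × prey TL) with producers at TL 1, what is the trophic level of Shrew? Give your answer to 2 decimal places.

Bristletail: 1 + 1 = 2
Pseudoscorpion: 1 + 2 = 3
Salamander: 1 + (0.85×2 + 0.15×3) = 3.15
Shrew: 1 + (0.59×3 + 0.41×3.15) = 4.0615

4.06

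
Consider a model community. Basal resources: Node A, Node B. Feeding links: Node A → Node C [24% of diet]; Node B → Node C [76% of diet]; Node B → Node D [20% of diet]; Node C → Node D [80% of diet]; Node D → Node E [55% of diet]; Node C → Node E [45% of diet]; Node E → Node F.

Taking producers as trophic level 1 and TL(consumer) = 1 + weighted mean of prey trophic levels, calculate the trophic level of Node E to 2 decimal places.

3.44

Node C: 1 + (0.24×1 + 0.76×1) = 2
Node D: 1 + (0.2×1 + 0.8×2) = 2.8
Node E: 1 + (0.55×2.8 + 0.45×2) = 3.44
Node F: 1 + 3.44 = 4.44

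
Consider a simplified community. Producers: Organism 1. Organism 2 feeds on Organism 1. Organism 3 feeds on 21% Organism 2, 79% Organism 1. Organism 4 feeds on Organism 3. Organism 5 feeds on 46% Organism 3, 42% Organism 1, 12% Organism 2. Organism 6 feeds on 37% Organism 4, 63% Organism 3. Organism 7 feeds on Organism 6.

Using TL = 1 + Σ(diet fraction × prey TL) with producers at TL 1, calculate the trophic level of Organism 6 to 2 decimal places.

3.58

Organism 2: 1 + 1 = 2
Organism 3: 1 + (0.21×2 + 0.79×1) = 2.21
Organism 4: 1 + 2.21 = 3.21
Organism 5: 1 + (0.46×2.21 + 0.42×1 + 0.12×2) = 2.6766
Organism 6: 1 + (0.37×3.21 + 0.63×2.21) = 3.58
Organism 7: 1 + 3.58 = 4.58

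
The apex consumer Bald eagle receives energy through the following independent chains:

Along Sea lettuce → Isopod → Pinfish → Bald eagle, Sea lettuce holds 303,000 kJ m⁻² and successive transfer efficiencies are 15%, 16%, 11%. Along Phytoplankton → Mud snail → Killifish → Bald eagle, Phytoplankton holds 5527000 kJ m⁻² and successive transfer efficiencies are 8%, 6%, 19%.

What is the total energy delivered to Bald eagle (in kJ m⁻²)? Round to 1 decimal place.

5840.5 kJ m⁻²

Via Sea lettuce: 303000 × 0.15 × 0.16 × 0.11 = 799.92 kJ m⁻²
Via Phytoplankton: 5527000 × 0.08 × 0.06 × 0.19 = 5040.624 kJ m⁻²
Total at Bald eagle: 799.92 + 5040.624 = 5840.544 kJ m⁻²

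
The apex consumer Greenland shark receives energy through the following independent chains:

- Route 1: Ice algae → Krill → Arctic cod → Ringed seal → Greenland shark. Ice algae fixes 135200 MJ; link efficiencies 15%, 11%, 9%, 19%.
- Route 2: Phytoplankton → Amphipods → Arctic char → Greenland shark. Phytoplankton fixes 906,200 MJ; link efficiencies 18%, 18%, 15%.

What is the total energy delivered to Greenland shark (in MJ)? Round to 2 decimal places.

4442.28 MJ

Route 1: 135200 × 0.15 × 0.11 × 0.09 × 0.19 = 38.14668 MJ
Route 2: 906200 × 0.18 × 0.18 × 0.15 = 4404.132 MJ
Total at Greenland shark: 38.14668 + 4404.132 = 4442.27868 MJ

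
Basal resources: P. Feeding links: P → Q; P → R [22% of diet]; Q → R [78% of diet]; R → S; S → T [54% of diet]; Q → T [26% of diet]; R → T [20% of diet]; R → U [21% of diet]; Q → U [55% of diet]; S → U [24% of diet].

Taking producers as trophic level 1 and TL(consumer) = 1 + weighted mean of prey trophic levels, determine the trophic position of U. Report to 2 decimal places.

Q: 1 + 1 = 2
R: 1 + (0.22×1 + 0.78×2) = 2.78
S: 1 + 2.78 = 3.78
T: 1 + (0.54×3.78 + 0.26×2 + 0.2×2.78) = 4.1172
U: 1 + (0.21×2.78 + 0.55×2 + 0.24×3.78) = 3.591

3.59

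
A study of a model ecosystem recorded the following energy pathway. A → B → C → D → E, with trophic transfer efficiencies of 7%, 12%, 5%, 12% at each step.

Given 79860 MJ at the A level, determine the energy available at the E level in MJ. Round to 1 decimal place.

4.0 MJ

B: 79860 × 0.07 = 5590.2 MJ
C: 5590.2 × 0.12 = 670.824 MJ
D: 670.824 × 0.05 = 33.5412 MJ
E: 33.5412 × 0.12 = 4.024944 MJ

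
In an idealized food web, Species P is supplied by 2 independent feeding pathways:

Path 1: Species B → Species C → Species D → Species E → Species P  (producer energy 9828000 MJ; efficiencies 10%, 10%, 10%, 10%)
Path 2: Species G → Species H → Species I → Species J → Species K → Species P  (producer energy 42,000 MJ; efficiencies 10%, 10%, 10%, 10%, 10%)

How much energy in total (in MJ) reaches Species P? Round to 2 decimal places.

983.22 MJ

Path 1: 9828000 × 0.1 × 0.1 × 0.1 × 0.1 = 982.8 MJ
Path 2: 42000 × 0.1 × 0.1 × 0.1 × 0.1 × 0.1 = 0.42 MJ
Total at Species P: 982.8 + 0.42 = 983.22 MJ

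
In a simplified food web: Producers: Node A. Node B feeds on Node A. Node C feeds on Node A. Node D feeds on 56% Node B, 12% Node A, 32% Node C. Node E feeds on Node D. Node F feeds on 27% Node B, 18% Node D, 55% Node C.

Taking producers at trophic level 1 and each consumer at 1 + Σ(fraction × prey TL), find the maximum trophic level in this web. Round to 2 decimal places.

3.88

Node B: 1 + 1 = 2
Node C: 1 + 1 = 2
Node D: 1 + (0.56×2 + 0.12×1 + 0.32×2) = 2.88
Node E: 1 + 2.88 = 3.88
Node F: 1 + (0.27×2 + 0.18×2.88 + 0.55×2) = 3.1584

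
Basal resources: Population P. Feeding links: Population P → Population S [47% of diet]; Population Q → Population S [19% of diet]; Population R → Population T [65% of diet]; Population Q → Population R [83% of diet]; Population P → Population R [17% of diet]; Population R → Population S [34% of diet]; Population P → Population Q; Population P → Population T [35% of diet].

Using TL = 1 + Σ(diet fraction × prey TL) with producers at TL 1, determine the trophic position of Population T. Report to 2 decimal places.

3.19

Population Q: 1 + 1 = 2
Population R: 1 + (0.83×2 + 0.17×1) = 2.83
Population S: 1 + (0.47×1 + 0.19×2 + 0.34×2.83) = 2.8122
Population T: 1 + (0.35×1 + 0.65×2.83) = 3.1895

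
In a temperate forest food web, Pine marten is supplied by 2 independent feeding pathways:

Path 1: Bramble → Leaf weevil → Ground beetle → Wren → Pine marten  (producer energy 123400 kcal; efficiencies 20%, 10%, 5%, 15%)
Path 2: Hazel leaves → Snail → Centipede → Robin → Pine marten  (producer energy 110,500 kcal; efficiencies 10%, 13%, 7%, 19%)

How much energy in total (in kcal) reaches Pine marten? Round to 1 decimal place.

Path 1: 123400 × 0.2 × 0.1 × 0.05 × 0.15 = 18.51 kcal
Path 2: 110500 × 0.1 × 0.13 × 0.07 × 0.19 = 19.10545 kcal
Total at Pine marten: 18.51 + 19.10545 = 37.61545 kcal

37.6 kcal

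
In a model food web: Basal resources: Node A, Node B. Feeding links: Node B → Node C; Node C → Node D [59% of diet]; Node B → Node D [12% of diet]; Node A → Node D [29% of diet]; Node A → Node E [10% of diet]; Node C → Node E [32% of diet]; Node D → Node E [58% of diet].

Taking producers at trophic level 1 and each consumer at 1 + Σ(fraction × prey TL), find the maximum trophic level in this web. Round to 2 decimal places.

Node C: 1 + 1 = 2
Node D: 1 + (0.59×2 + 0.12×1 + 0.29×1) = 2.59
Node E: 1 + (0.1×1 + 0.32×2 + 0.58×2.59) = 3.2422

3.24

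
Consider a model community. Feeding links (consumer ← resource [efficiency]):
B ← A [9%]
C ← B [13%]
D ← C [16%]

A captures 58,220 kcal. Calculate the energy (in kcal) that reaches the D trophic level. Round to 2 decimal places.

B: 58220 × 0.09 = 5239.8 kcal
C: 5239.8 × 0.13 = 681.174 kcal
D: 681.174 × 0.16 = 108.98784 kcal

108.99 kcal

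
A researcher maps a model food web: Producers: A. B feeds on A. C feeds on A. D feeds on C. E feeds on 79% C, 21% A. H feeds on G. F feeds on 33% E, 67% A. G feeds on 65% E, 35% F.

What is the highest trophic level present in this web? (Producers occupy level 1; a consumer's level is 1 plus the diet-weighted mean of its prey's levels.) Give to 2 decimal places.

4.72

B: 1 + 1 = 2
C: 1 + 1 = 2
D: 1 + 2 = 3
E: 1 + (0.79×2 + 0.21×1) = 2.79
F: 1 + (0.33×2.79 + 0.67×1) = 2.5907
G: 1 + (0.65×2.79 + 0.35×2.5907) = 3.720245
H: 1 + 3.720245 = 4.720245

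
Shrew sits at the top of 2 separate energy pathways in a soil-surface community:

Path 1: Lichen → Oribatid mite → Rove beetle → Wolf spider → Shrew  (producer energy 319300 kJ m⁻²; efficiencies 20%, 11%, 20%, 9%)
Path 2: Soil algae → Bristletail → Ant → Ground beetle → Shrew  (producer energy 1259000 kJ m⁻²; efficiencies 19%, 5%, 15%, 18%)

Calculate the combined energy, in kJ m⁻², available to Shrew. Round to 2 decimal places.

Path 1: 319300 × 0.2 × 0.11 × 0.2 × 0.09 = 126.4428 kJ m⁻²
Path 2: 1259000 × 0.19 × 0.05 × 0.15 × 0.18 = 322.9335 kJ m⁻²
Total at Shrew: 126.4428 + 322.9335 = 449.3763 kJ m⁻²

449.38 kJ m⁻²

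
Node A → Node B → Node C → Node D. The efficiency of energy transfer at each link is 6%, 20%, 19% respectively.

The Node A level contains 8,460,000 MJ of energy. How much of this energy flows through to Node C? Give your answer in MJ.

101520 MJ

Node B: 8460000 × 0.06 = 507600 MJ
Node C: 507600 × 0.2 = 101520 MJ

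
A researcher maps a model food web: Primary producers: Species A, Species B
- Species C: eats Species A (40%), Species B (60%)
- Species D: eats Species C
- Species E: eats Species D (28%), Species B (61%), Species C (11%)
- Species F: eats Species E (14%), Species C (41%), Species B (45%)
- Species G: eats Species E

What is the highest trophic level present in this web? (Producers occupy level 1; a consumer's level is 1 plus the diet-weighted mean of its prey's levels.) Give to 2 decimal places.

3.67

Species C: 1 + (0.4×1 + 0.6×1) = 2
Species D: 1 + 2 = 3
Species E: 1 + (0.28×3 + 0.61×1 + 0.11×2) = 2.67
Species F: 1 + (0.14×2.67 + 0.41×2 + 0.45×1) = 2.6438
Species G: 1 + 2.67 = 3.67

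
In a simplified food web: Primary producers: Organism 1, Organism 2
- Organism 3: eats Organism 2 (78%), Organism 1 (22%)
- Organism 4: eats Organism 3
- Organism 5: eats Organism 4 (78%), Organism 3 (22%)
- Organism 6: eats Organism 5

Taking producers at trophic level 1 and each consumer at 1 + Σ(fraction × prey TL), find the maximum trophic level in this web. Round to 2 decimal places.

Organism 3: 1 + (0.78×1 + 0.22×1) = 2
Organism 4: 1 + 2 = 3
Organism 5: 1 + (0.78×3 + 0.22×2) = 3.78
Organism 6: 1 + 3.78 = 4.78

4.78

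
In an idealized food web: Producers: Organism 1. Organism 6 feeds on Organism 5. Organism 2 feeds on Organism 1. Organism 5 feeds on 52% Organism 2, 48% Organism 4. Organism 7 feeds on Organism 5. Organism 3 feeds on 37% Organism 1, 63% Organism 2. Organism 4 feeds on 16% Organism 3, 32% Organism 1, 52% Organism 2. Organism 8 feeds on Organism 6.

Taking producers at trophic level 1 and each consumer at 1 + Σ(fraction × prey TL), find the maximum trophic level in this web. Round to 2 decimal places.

Organism 2: 1 + 1 = 2
Organism 3: 1 + (0.37×1 + 0.63×2) = 2.63
Organism 4: 1 + (0.16×2.63 + 0.32×1 + 0.52×2) = 2.7808
Organism 5: 1 + (0.52×2 + 0.48×2.7808) = 3.374784
Organism 6: 1 + 3.374784 = 4.374784
Organism 7: 1 + 3.374784 = 4.374784
Organism 8: 1 + 4.374784 = 5.374784

5.37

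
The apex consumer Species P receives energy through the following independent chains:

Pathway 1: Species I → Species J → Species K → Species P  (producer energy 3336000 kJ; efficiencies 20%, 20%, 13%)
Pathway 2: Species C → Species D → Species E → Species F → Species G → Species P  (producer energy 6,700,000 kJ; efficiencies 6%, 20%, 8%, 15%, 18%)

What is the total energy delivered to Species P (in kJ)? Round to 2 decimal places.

Pathway 1: 3336000 × 0.2 × 0.2 × 0.13 = 17347.2 kJ
Pathway 2: 6700000 × 0.06 × 0.2 × 0.08 × 0.15 × 0.18 = 173.664 kJ
Total at Species P: 17347.2 + 173.664 = 17520.864 kJ

17520.86 kJ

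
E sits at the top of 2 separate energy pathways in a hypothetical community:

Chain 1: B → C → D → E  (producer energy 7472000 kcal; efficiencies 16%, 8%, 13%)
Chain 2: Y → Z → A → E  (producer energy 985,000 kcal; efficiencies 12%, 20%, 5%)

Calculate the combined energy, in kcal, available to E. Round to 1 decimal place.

Chain 1: 7472000 × 0.16 × 0.08 × 0.13 = 12433.408 kcal
Chain 2: 985000 × 0.12 × 0.2 × 0.05 = 1182 kcal
Total at E: 12433.408 + 1182 = 13615.408 kcal

13615.4 kcal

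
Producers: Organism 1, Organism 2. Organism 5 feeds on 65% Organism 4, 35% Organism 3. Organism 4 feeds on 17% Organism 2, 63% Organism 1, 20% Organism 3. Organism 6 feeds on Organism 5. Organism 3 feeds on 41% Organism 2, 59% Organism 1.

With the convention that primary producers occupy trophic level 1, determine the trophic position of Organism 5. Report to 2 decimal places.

Organism 3: 1 + (0.41×1 + 0.59×1) = 2
Organism 4: 1 + (0.17×1 + 0.63×1 + 0.2×2) = 2.2
Organism 5: 1 + (0.65×2.2 + 0.35×2) = 3.13
Organism 6: 1 + 3.13 = 4.13

3.13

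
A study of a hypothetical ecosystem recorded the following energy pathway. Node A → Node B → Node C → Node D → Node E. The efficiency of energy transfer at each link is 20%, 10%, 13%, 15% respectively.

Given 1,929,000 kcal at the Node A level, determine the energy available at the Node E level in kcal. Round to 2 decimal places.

Node B: 1929000 × 0.2 = 385800 kcal
Node C: 385800 × 0.1 = 38580 kcal
Node D: 38580 × 0.13 = 5015.4 kcal
Node E: 5015.4 × 0.15 = 752.31 kcal

752.31 kcal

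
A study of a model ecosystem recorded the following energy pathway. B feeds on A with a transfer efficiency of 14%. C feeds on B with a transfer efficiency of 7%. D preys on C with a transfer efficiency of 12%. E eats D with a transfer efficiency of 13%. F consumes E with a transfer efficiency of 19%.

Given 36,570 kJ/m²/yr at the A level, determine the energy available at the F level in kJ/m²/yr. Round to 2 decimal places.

B: 36570 × 0.14 = 5119.8 kJ/m²/yr
C: 5119.8 × 0.07 = 358.386 kJ/m²/yr
D: 358.386 × 0.12 = 43.00632 kJ/m²/yr
E: 43.00632 × 0.13 = 5.5908216 kJ/m²/yr
F: 5.5908216 × 0.19 = 1.062256104 kJ/m²/yr

1.06 kJ/m²/yr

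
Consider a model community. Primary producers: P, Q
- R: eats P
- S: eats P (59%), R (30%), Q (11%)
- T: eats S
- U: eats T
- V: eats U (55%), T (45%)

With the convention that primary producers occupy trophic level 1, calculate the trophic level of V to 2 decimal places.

4.85

R: 1 + 1 = 2
S: 1 + (0.59×1 + 0.3×2 + 0.11×1) = 2.3
T: 1 + 2.3 = 3.3
U: 1 + 3.3 = 4.3
V: 1 + (0.55×4.3 + 0.45×3.3) = 4.85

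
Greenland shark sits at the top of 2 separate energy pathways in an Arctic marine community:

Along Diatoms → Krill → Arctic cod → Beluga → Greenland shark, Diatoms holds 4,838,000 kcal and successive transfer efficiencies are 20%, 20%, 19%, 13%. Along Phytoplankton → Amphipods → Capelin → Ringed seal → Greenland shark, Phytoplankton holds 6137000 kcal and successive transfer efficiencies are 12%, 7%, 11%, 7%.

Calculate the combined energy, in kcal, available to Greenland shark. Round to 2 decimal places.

5176.89 kcal

Via Diatoms: 4838000 × 0.2 × 0.2 × 0.19 × 0.13 = 4779.944 kcal
Via Phytoplankton: 6137000 × 0.12 × 0.07 × 0.11 × 0.07 = 396.94116 kcal
Total at Greenland shark: 4779.944 + 396.94116 = 5176.88516 kcal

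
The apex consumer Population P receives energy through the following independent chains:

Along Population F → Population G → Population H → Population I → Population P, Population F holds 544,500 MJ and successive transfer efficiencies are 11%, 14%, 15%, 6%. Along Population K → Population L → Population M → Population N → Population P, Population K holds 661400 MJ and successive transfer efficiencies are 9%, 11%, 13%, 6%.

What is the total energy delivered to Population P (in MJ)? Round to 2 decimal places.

Via Population F: 544500 × 0.11 × 0.14 × 0.15 × 0.06 = 75.4677 MJ
Via Population K: 661400 × 0.09 × 0.11 × 0.13 × 0.06 = 51.073308 MJ
Total at Population P: 75.4677 + 51.073308 = 126.541008 MJ

126.54 MJ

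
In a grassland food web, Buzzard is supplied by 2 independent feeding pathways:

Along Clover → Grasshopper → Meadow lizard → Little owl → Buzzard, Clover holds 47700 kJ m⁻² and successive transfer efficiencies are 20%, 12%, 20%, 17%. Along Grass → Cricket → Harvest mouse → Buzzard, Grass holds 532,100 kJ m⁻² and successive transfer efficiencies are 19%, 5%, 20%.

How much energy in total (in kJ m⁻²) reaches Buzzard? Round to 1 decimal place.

1049.9 kJ m⁻²

Via Clover: 47700 × 0.2 × 0.12 × 0.2 × 0.17 = 38.9232 kJ m⁻²
Via Grass: 532100 × 0.19 × 0.05 × 0.2 = 1010.99 kJ m⁻²
Total at Buzzard: 38.9232 + 1010.99 = 1049.9132 kJ m⁻²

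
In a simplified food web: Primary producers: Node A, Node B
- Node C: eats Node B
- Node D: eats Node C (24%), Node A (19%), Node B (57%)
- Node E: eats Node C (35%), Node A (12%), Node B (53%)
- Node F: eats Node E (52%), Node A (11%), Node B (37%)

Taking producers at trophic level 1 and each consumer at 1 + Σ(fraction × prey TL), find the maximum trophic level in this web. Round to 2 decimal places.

2.70

Node C: 1 + 1 = 2
Node D: 1 + (0.24×2 + 0.19×1 + 0.57×1) = 2.24
Node E: 1 + (0.35×2 + 0.12×1 + 0.53×1) = 2.35
Node F: 1 + (0.52×2.35 + 0.11×1 + 0.37×1) = 2.702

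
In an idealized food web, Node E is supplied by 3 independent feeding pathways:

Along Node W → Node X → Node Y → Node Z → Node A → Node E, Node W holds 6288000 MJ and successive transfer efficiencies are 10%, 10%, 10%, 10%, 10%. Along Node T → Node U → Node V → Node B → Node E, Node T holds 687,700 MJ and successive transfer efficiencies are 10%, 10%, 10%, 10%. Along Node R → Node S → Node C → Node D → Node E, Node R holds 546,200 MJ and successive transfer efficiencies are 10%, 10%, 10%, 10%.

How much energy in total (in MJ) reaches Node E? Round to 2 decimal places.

186.27 MJ

Via Node W: 6288000 × 0.1 × 0.1 × 0.1 × 0.1 × 0.1 = 62.88 MJ
Via Node T: 687700 × 0.1 × 0.1 × 0.1 × 0.1 = 68.77 MJ
Via Node R: 546200 × 0.1 × 0.1 × 0.1 × 0.1 = 54.62 MJ
Total at Node E: 62.88 + 68.77 + 54.62 = 186.27 MJ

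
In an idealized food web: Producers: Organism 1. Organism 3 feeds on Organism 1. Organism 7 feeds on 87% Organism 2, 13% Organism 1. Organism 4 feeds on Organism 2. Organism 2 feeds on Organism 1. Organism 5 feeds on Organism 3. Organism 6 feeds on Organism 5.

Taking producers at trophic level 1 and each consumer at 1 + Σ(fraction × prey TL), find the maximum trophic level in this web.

4

Organism 2: 1 + 1 = 2
Organism 3: 1 + 1 = 2
Organism 4: 1 + 2 = 3
Organism 5: 1 + 2 = 3
Organism 6: 1 + 3 = 4
Organism 7: 1 + (0.87×2 + 0.13×1) = 2.87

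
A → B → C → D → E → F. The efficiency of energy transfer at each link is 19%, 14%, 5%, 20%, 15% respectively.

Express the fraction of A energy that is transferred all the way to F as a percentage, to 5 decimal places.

Product of link efficiencies: 0.19 × 0.14 × 0.05 × 0.2 × 0.15 = 0.0000399
As a percentage: 0.0000399 × 100 = 0.00399%

0.00399%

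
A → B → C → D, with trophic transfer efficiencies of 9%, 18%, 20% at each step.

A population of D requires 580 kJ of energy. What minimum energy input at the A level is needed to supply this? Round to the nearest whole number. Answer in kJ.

179012 kJ

Cumulative transfer efficiency: 0.09 × 0.18 × 0.2 = 0.00324
A energy = 580 / 0.00324 = 179012 kJ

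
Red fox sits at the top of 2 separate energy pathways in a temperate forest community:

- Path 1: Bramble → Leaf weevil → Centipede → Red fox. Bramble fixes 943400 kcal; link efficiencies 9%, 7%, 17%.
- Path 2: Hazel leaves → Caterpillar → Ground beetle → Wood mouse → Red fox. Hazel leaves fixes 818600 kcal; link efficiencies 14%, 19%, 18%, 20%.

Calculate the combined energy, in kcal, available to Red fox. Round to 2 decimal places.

Path 1: 943400 × 0.09 × 0.07 × 0.17 = 1010.3814 kcal
Path 2: 818600 × 0.14 × 0.19 × 0.18 × 0.2 = 783.89136 kcal
Total at Red fox: 1010.3814 + 783.89136 = 1794.27276 kcal

1794.27 kcal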